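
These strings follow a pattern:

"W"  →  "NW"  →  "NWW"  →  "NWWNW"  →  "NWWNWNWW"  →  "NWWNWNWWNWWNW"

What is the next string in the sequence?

NWWNWNWWNWWNWNWWNWNWW

Each term (from the third on) is the previous term followed by the one before it: term 3 = NW·W = NWW.
So term 7 is NWWNWNWWNWWNW·NWWNWNWW.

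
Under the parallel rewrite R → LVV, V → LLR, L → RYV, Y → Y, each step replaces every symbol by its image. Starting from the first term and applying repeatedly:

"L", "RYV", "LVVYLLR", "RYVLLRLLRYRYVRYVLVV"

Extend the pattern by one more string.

Applying the rule to each of the 19 symbols of RYVLLRLLRYRYVRYVLVV gives the pieces LVV Y LLR RYV RYV LVV RYV RYV LVV Y LVV Y LLR LVV Y LLR RYV LLR LLR, which concatenate to the answer.

LVVYLLRRYVRYVLVVRYVRYVLVVYLVVYLLRLVVYLLRRYVLLRLLR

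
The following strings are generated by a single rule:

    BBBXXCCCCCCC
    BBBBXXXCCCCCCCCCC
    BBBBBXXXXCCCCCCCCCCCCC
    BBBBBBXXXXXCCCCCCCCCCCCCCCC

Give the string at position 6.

Each string has the form B^{n+1} X^{n} C^{3n+1}, where the shown terms are n = 2, 3, 4, 5.
Setting n = 7 gives 8, 7, 22 characters in each block.

BBBBBBBBXXXXXXXCCCCCCCCCCCCCCCCCCCCCC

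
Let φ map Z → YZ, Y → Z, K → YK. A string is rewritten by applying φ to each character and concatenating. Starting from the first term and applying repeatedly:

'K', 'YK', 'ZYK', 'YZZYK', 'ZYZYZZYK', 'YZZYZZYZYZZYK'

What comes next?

Replace each of the 13 characters of YZZYZZYZYZZYK in place — Z YZ YZ Z YZ YZ Z YZ Z YZ YZ Z YK — and concatenate.

ZYZYZZYZYZZYZZYZYZZYK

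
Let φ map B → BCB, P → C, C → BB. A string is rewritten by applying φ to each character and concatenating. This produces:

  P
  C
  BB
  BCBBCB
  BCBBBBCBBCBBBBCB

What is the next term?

Rewriting the 16 symbols of BCBBBBCBBCBBBBCB one by one yields BCB BB BCB BCB BCB BCB BB BCB BCB BB BCB BCB BCB BCB BB BCB; concatenated:

BCBBBBCBBCBBCBBCBBBBCBBCBBBBCBBCBBCBBCBBBBCB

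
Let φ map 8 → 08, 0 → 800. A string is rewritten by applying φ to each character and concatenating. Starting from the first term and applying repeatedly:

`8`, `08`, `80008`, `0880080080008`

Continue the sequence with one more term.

φ(0880080080008) expands symbol-by-symbol to 800 08 08 800 800 08 800 800 08 800 800 800 08; joining the 13 pieces gives the next term.

8000808800800088008000880080080008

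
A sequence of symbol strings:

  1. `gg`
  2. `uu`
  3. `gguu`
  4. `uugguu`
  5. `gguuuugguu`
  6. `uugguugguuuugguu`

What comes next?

Each term (from the third on) is the two preceding terms concatenated in order: term 3 = gg·uu = gguu.
The next term joins gguuuugguu and uugguugguuuugguu.

gguuuugguuuugguugguuuugguu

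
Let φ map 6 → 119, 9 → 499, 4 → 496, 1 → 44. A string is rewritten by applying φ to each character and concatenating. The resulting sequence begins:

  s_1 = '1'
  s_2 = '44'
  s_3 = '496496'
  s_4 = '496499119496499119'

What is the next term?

Rewriting the 18 symbols of 496499119496499119 one by one yields 496 499 119 496 499 499 44 44 499 496 499 119 496 499 499 44 44 499; concatenated:

49649911949649949944444994964991194964994994444499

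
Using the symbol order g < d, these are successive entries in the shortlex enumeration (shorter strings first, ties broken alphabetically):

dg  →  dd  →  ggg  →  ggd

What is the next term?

gdg

Find the rightmost character of ggd below d, bump it to the next letter, and reset everything to its right to g.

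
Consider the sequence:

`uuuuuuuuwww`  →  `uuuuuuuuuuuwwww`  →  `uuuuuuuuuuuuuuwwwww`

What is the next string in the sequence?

Term n consists of 3n+2 u's, followed by n+1 w's, where the shown terms are n = 2, 3, 4.
For the next term, n = 5, so the run lengths are 17, 6.

uuuuuuuuuuuuuuuuuwwwwww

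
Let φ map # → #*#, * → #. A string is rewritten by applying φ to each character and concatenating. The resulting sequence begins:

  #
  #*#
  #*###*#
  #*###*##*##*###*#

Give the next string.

φ(#*###*##*##*###*#) expands symbol-by-symbol to #*# # #*# #*# #*# # #*# #*# # #*# #*# # #*# #*# #*# # #*#; joining the 17 pieces gives the next term.

#*###*##*##*###*##*###*##*###*##*##*###*#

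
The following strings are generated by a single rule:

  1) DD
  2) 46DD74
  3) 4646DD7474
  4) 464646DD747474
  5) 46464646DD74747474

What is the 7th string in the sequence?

Each term wraps the previous one in 46 on the left and 74 on the right.
From 46464646DD74747474, 2 further steps: 46464646DD74747474 → 4646464646DD7474747474 → (answer).

464646464646DD747474747474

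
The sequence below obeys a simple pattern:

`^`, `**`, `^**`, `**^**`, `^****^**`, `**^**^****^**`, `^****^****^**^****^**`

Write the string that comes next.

This is a Fibonacci-style word recurrence s(k) = s(k−2)·s(k−1): e.g. ^·** = ^**.
The next term joins **^**^****^** and ^****^****^**^****^**.

**^**^****^**^****^****^**^****^**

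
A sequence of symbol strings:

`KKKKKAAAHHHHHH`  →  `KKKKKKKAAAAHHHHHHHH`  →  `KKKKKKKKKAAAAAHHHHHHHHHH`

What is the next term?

Term n consists of 2n-1 K's, followed by n A's, followed by 2n H's, where the shown terms are n = 3, 4, 5.
At n = 6 the blocks have lengths 11, 6, 12.

KKKKKKKKKKKAAAAAAHHHHHHHHHHHH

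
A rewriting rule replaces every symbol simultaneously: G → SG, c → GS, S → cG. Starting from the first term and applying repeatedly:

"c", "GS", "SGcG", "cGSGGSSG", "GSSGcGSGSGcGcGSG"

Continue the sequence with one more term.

Rewriting the 16 symbols of GSSGcGSGSGcGcGSG one by one yields SG cG cG SG GS SG cG SG cG SG GS SG GS SG cG SG; concatenated:

SGcGcGSGGSSGcGSGcGSGGSSGGSSGcGSG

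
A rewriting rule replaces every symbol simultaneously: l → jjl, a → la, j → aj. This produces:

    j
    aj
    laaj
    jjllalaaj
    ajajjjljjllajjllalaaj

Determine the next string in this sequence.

φ(ajajjjljjllajjllalaaj) expands symbol-by-symbol to la aj la aj aj aj jjl aj aj jjl jjl la aj aj jjl jjl la jjl la la aj; joining the 21 pieces gives the next term.

laajlaajajajjjlajajjjljjllaajajjjljjllajjllalaaj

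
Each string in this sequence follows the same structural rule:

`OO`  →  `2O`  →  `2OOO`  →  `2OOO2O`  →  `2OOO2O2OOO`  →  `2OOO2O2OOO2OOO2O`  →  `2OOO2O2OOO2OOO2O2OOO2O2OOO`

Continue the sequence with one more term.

From term 3 onward, concatenate the last term with the second-to-last: 2O·OO = 2OOO, 2OOO·2O = 2OOO2O, …
So term 8 is 2OOO2O2OOO2OOO2O2OOO2O2OOO·2OOO2O2OOO2OOO2O.

2OOO2O2OOO2OOO2O2OOO2O2OOO2OOO2O2OOO2OOO2O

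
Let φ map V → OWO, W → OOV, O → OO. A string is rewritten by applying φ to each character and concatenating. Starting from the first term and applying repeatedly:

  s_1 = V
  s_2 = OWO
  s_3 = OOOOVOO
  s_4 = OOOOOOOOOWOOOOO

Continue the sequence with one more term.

Rewriting the 15 symbols of OOOOOOOOOWOOOOO one by one yields OO OO OO OO OO OO OO OO OO OOV OO OO OO OO OO; concatenated:

OOOOOOOOOOOOOOOOOOOOVOOOOOOOOOO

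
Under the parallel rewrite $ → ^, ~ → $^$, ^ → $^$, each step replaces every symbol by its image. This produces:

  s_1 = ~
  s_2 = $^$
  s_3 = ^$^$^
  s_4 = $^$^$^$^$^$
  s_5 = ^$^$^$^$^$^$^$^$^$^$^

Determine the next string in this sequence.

Replace each of the 21 characters of ^$^$^$^$^$^$^$^$^$^$^ in place — $^$ ^ $^$ ^ $^$ ^ $^$ ^ $^$ ^ $^$ ^ $^$ ^ $^$ ^ $^$ ^ $^$ ^ $^$ — and concatenate.

$^$^$^$^$^$^$^$^$^$^$^$^$^$^$^$^$^$^$^$^$^$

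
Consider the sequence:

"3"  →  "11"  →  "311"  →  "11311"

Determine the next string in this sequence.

31111311

From term 3 onward, concatenate the second-to-last term with the last: 3·11 = 311, 11·311 = 11311, …
Continuing: 311 · 11311 gives term 5.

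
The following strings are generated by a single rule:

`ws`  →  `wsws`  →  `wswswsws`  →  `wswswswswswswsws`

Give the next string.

Every step duplicates the string.
Doubling wswswswswswswsws:

wswswswswswswswswswswswswswswsws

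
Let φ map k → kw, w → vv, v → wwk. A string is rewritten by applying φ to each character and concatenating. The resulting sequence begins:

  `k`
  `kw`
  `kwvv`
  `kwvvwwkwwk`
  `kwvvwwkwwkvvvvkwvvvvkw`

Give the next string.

kwvvwwkwwkvvvvkwvvvvkwwwkwwkwwkwwkkwvvwwkwwkwwkwwkkwvv

φ(kwvvwwkwwkvvvvkwvvvvkw) expands symbol-by-symbol to kw vv wwk wwk vv vv kw vv vv kw wwk wwk wwk wwk kw vv wwk wwk wwk wwk kw vv; joining the 22 pieces gives the next term.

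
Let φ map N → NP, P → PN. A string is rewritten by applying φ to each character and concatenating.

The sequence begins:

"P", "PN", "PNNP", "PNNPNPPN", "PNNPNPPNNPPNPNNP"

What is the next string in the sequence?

Replace each of the 16 characters of PNNPNPPNNPPNPNNP in place — PN NP NP PN NP PN PN NP NP PN PN NP PN NP NP PN — and concatenate.

PNNPNPPNNPPNPNNPNPPNPNNPPNNPNPPN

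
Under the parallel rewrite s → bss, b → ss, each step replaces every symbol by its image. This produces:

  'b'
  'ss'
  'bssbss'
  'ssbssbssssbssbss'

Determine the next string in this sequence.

bssbssssbssbssssbssbssbssbssssbssbssssbssbss

φ(ssbssbssssbssbss) expands symbol-by-symbol to bss bss ss bss bss ss bss bss bss bss ss bss bss ss bss bss; joining the 16 pieces gives the next term.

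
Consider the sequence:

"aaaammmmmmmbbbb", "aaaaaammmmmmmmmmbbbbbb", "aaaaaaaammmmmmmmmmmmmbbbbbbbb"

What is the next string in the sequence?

Each string has the form a^{2n} m^{3n+1} b^{2n}, where the shown terms are n = 2, 3, 4.
Setting n = 5 gives 10, 16, 10 characters in each block.

aaaaaaaaaammmmmmmmmmmmmmmmbbbbbbbbbb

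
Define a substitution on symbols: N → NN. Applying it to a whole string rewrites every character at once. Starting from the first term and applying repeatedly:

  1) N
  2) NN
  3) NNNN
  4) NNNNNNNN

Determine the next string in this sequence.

Expanding NNNNNNNN: N→NN, N→NN, N→NN, N→NN, N→NN, N→NN, N→NN, N→NN. Concatenated: NN NN NN NN NN NN NN NN.

NNNNNNNNNNNNNNNN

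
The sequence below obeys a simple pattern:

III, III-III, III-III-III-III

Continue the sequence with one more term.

Every step duplicates the string with '-' between the halves.
So the next term is two copies of III-III-III-III with '-' between the halves.

III-III-III-III-III-III-III-III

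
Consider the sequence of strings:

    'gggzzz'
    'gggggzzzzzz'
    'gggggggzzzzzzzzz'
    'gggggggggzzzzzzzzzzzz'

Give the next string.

gggggggggggzzzzzzzzzzzzzzz

The n-th term is 2n+1 g's then 3n z's (n = 1, 2, …).
At n = 5 the blocks have lengths 11, 15.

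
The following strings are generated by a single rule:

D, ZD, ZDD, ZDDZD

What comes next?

From term 3 onward, concatenate the last term with the second-to-last: ZD·D = ZDD, ZDD·ZD = ZDDZD, …
Continuing: ZDDZD · ZDD gives term 5.

ZDDZDZDD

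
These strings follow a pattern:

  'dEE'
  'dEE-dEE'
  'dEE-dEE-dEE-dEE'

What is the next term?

Each string is two copies of the previous one joined by '-'.
Doubling dEE-dEE-dEE-dEE with '-' between the halves:

dEE-dEE-dEE-dEE-dEE-dEE-dEE-dEE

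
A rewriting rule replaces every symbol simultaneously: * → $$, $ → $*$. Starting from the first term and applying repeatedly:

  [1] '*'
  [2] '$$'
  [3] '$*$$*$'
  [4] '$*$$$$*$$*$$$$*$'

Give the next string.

$*$$$$*$$*$$*$$*$$$$*$$*$$$$*$$*$$*$$*$$$$*$

Applying the rule to each of the 16 symbols of $*$$$$*$$*$$$$*$ gives the pieces $*$ $$ $*$ $*$ $*$ $*$ $$ $*$ $*$ $$ $*$ $*$ $*$ $*$ $$ $*$, which concatenate to the answer.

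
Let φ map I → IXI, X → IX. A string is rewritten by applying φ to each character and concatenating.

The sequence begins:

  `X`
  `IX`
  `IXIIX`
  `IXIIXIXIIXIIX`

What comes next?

Rewriting the 13 symbols of IXIIXIXIIXIIX one by one yields IXI IX IXI IXI IX IXI IX IXI IXI IX IXI IXI IX; concatenated:

IXIIXIXIIXIIXIXIIXIXIIXIIXIXIIXIIX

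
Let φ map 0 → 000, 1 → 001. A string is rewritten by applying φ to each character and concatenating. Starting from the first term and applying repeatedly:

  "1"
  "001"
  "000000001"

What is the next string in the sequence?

Rewriting each symbol of 000000001: 0→000, 0→000, 0→000, 0→000, 0→000, 0→000, 0→000, 0→000, 1→001, which concatenates to 000 000 000 000 000 000 000 000 001.

000000000000000000000000001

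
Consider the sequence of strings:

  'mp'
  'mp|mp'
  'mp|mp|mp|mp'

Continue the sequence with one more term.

mp|mp|mp|mp|mp|mp|mp|mp

s(k+1) = s(k)·|·s(k) — each term doubles the last with '|' between the halves.
One more doubling of mp|mp|mp|mp gives the answer.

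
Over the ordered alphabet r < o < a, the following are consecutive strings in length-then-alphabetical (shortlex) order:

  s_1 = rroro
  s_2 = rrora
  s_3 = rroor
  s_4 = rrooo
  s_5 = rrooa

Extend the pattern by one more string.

The successor of rrooa increments the rightmost position that isn't already a and resets every position after it to r.

rroar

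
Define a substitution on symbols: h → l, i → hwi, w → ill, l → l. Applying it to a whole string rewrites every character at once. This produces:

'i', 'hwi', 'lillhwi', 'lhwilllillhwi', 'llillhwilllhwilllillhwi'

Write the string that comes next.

llhwilllillhwillllillhwilllhwilllillhwi

φ(llillhwilllhwilllillhwi) expands symbol-by-symbol to l l hwi l l l ill hwi l l l l ill hwi l l l hwi l l l ill hwi; joining the 23 pieces gives the next term.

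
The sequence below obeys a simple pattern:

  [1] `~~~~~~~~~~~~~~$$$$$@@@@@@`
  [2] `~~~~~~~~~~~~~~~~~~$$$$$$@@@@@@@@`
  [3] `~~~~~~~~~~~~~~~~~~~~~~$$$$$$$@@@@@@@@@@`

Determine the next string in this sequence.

The n-th term is 4n+2 ~'s then n+2 $'s then 2n @'s, where the shown terms are n = 3, 4, 5.
At n = 6 the blocks have lengths 26, 8, 12.

~~~~~~~~~~~~~~~~~~~~~~~~~~$$$$$$$$@@@@@@@@@@@@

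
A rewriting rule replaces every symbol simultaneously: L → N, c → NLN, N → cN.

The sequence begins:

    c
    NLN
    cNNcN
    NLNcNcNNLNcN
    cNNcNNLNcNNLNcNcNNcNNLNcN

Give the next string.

Applying the rule to each of the 25 symbols of cNNcNNLNcNNLNcNcNNcNNLNcN gives the pieces NLN cN cN NLN cN cN N cN NLN cN cN N cN NLN cN NLN cN cN NLN cN cN N cN NLN cN, which concatenate to the answer.

NLNcNcNNLNcNcNNcNNLNcNcNNcNNLNcNNLNcNcNNLNcNcNNcNNLNcN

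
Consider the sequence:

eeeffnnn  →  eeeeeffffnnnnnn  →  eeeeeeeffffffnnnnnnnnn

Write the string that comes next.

eeeeeeeeeffffffffnnnnnnnnnnnn

Each string has the form e^{2n+1} f^{2n} n^{3n} (n = 1, 2, …).
Setting n = 4 gives 9, 8, 12 characters in each block.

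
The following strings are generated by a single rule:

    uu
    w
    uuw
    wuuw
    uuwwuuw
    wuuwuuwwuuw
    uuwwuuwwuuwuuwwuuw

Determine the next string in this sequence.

Each term (from the third on) is the two preceding terms concatenated in order: term 3 = uu·w = uuw.
The next term joins wuuwuuwwuuw and uuwwuuwwuuwuuwwuuw.

wuuwuuwwuuwuuwwuuwwuuwuuwwuuw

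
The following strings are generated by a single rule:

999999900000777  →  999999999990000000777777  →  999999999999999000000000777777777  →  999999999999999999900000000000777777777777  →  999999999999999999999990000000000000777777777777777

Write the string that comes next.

999999999999999999999999999000000000000000777777777777777777

The n-th term is 4n+3 9's then 2n+3 0's then 3n 7's (n = 1, 2, …).
At n = 6 the blocks have lengths 27, 15, 18.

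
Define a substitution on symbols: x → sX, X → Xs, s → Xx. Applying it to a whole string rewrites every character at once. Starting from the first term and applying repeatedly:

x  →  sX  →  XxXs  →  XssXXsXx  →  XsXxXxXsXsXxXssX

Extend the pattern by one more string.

XsXxXssXXssXXsXxXsXxXssXXsXxXxXs

Applying the rule to each of the 16 symbols of XsXxXxXsXsXxXssX gives the pieces Xs Xx Xs sX Xs sX Xs Xx Xs Xx Xs sX Xs Xx Xx Xs, which concatenate to the answer.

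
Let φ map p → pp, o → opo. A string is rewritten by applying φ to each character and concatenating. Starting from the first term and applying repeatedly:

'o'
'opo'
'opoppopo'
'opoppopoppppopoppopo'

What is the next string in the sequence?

φ(opoppopoppppopoppopo) expands symbol-by-symbol to opo pp opo pp pp opo pp opo pp pp pp pp opo pp opo pp pp opo pp opo; joining the 20 pieces gives the next term.

opoppopoppppopoppopoppppppppopoppopoppppopoppopo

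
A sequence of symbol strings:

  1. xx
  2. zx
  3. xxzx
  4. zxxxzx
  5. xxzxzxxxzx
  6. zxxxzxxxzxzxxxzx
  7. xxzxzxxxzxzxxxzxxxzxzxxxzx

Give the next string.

Each term (from the third on) is the two preceding terms concatenated in order: term 3 = xx·zx = xxzx.
So term 8 is zxxxzxxxzxzxxxzx·xxzxzxxxzxzxxxzxxxzxzxxxzx.

zxxxzxxxzxzxxxzxxxzxzxxxzxzxxxzxxxzxzxxxzx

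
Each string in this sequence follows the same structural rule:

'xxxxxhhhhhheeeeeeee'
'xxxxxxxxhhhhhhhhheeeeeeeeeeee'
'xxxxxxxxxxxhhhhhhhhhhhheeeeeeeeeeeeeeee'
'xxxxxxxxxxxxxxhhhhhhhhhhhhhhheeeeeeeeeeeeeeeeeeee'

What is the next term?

Reading off run lengths: x runs 5, 8, 11, 14; h runs 6, 9, 12, 15; e runs 8, 12, 16, 20 — each is linear in n, where the shown terms are n = 2, 3, 4, 5.
Setting n = 6 gives 17, 18, 24 characters in each block.

xxxxxxxxxxxxxxxxxhhhhhhhhhhhhhhhhhheeeeeeeeeeeeeeeeeeeeeeee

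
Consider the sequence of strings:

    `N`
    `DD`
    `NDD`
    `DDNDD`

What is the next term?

Each term (from the third on) is the two preceding terms concatenated in order: term 3 = N·DD = NDD.
Continuing: NDD · DDNDD gives term 5.

NDDDDNDD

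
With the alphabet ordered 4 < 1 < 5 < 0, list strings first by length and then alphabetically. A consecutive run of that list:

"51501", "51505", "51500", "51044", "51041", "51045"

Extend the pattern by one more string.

51040

Find the rightmost character of 51045 below 0, bump it to the next letter, and reset everything to its right to 4.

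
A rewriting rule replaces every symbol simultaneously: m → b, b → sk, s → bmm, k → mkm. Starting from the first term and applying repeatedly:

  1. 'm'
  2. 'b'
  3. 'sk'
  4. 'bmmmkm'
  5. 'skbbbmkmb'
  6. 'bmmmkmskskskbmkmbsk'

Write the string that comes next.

Applying the rule to each of the 19 symbols of bmmmkmskskskbmkmbsk gives the pieces sk b b b mkm b bmm mkm bmm mkm bmm mkm sk b mkm b sk bmm mkm, which concatenate to the answer.

skbbbmkmbbmmmkmbmmmkmbmmmkmskbmkmbskbmmmkm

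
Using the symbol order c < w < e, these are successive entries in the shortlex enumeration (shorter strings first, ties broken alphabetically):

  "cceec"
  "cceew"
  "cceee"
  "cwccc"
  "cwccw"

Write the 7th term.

cwcwc

Advancing 2 positions from cwccw through cwccw → cwcce reaches term 7.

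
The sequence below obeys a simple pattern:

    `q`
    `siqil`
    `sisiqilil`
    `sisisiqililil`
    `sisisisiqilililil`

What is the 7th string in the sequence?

sisisisisisiqilililililil

s(k+1) = si·s(k)·il, so each term gains si as a prefix and il as a suffix.
From sisisisiqilililil, 2 further steps: sisisisiqilililil → sisisisisiqililililil → (answer).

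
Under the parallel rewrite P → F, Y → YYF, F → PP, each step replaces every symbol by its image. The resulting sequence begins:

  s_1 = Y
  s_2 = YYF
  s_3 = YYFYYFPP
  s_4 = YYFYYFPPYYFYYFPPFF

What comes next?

YYFYYFPPYYFYYFPPFFYYFYYFPPYYFYYFPPFFPPPP

Replace each of the 18 characters of YYFYYFPPYYFYYFPPFF in place — YYF YYF PP YYF YYF PP F F YYF YYF PP YYF YYF PP F F PP PP — and concatenate.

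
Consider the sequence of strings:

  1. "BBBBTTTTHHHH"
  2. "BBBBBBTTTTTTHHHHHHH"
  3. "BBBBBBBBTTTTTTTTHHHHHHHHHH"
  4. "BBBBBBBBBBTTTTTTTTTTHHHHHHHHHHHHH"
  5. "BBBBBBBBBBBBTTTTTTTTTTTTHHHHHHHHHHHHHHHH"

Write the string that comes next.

BBBBBBBBBBBBBBTTTTTTTTTTTTTTHHHHHHHHHHHHHHHHHHH

Each string has the form B^{2n} T^{2n} H^{3n-2}, where the shown terms are n = 2, 3, 4, 5, 6.
Setting n = 7 gives 14, 14, 19 characters in each block.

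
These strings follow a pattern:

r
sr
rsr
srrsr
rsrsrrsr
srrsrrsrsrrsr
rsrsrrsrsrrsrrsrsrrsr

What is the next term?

This is a Fibonacci-style word recurrence s(k) = s(k−2)·s(k−1): e.g. r·sr = rsr.
So term 8 is srrsrrsrsrrsr·rsrsrrsrsrrsrrsrsrrsr.

srrsrrsrsrrsrrsrsrrsrsrrsrrsrsrrsr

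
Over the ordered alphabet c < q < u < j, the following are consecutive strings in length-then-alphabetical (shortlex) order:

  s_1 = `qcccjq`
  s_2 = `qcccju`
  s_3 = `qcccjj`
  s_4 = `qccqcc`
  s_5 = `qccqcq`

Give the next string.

qccqcu

Find the rightmost character of qccqcq below j, bump it to the next letter, and reset everything to its right to c.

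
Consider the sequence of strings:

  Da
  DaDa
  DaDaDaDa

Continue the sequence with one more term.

s(k+1) = s(k)·s(k) — each term doubles the last.
One more doubling of DaDaDaDa gives the answer.

DaDaDaDaDaDaDaDa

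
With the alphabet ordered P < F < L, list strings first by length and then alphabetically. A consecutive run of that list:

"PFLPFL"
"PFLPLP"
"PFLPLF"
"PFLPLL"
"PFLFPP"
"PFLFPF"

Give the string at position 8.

PFLFFP

Stepping forward 2 times from PFLFPF: PFLFPF → PFLFPL, then the target.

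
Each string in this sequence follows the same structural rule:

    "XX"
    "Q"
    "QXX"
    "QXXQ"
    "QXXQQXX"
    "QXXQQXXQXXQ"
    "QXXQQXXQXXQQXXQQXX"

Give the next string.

QXXQQXXQXXQQXXQQXXQXXQQXXQXXQ

From term 3 onward, concatenate the last term with the second-to-last: Q·XX = QXX, QXX·Q = QXXQ, …
The next term joins QXXQQXXQXXQQXXQQXX and QXXQQXXQXXQ.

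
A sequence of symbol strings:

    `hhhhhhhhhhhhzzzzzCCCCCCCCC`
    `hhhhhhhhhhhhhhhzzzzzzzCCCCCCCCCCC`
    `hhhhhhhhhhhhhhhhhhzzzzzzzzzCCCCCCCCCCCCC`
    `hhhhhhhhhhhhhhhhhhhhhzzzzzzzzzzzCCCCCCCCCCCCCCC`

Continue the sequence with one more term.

Reading off run lengths: h runs 12, 15, 18, 21; z runs 5, 7, 9, 11; C runs 9, 11, 13, 15 — each is linear in n, where the shown terms are n = 3, 4, 5, 6.
Setting n = 7 gives 24, 13, 17 characters in each block.

hhhhhhhhhhhhhhhhhhhhhhhhzzzzzzzzzzzzzCCCCCCCCCCCCCCCCC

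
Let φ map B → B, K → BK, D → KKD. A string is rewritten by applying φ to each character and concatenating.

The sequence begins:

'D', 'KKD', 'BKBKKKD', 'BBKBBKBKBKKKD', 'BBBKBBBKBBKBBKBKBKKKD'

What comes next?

BBBBKBBBBKBBBKBBBKBBKBBKBKBKKKD

Replace each of the 21 characters of BBBKBBBKBBKBBKBKBKKKD in place — B B B BK B B B BK B B BK B B BK B BK B BK BK BK KKD — and concatenate.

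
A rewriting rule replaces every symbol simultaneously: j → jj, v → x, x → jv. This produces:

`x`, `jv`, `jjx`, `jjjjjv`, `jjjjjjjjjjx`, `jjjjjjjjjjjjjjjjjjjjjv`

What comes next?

Replace each of the 22 characters of jjjjjjjjjjjjjjjjjjjjjv in place — jj jj jj jj jj jj jj jj jj jj jj jj jj jj jj jj jj jj jj jj jj x — and concatenate.

jjjjjjjjjjjjjjjjjjjjjjjjjjjjjjjjjjjjjjjjjjx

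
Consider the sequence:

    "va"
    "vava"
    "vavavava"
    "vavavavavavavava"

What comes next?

s(k+1) = s(k)·s(k) — each term doubles the last.
Doubling vavavavavavavava:

vavavavavavavavavavavavavavavava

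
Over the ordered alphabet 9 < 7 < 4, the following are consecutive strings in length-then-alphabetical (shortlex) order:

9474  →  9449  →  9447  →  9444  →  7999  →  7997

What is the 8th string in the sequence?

7979

Stepping forward 2 times from 7997: 7997 → 7994, then the target.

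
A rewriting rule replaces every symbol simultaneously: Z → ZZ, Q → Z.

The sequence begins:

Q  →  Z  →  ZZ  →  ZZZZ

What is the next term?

Rewriting each symbol of ZZZZ: Z→ZZ, Z→ZZ, Z→ZZ, Z→ZZ, which concatenates to ZZ ZZ ZZ ZZ.

ZZZZZZZZ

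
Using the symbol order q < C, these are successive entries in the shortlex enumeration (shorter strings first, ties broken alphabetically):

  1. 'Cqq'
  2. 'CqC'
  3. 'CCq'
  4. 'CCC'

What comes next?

After CCC the length-3 strings are exhausted; the first length-4 string is 4 copies of q.

qqqq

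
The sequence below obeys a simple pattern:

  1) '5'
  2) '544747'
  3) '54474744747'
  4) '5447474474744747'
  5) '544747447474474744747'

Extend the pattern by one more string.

54474744747447474474744747

The strings grow by a fixed suffix 44747 each time.
So the next term is 544747447474474744747·44747.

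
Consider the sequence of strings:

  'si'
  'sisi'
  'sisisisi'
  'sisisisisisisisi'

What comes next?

Every step duplicates the string.
So the next term is two copies of sisisisisisisisi.

sisisisisisisisisisisisisisisisi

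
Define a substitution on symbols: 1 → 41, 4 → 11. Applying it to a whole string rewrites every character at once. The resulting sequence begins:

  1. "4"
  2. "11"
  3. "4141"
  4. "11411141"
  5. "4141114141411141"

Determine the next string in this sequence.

φ(4141114141411141) expands symbol-by-symbol to 11 41 11 41 41 41 11 41 11 41 11 41 41 41 11 41; joining the 16 pieces gives the next term.

11411141414111411141114141411141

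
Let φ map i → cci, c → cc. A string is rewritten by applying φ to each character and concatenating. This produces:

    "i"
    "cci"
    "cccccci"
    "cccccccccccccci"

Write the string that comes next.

cccccccccccccccccccccccccccccci

φ(cccccccccccccci) expands symbol-by-symbol to cc cc cc cc cc cc cc cc cc cc cc cc cc cc cci; joining the 15 pieces gives the next term.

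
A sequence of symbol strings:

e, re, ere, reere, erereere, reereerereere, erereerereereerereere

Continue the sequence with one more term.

Each term (from the third on) is the two preceding terms concatenated in order: term 3 = e·re = ere.
Continuing: reereerereere · erereerereereerereere gives term 8.

reereerereereerereerereereerereere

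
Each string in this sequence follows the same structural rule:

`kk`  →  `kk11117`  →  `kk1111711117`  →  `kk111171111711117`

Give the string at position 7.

kk111171111711117111171111711117

Each term is the previous one with 11117 appended.
From kk111171111711117, 3 further steps: kk111171111711117 → kk11117111171111711117 → kk1111711117111171111711117 → (answer).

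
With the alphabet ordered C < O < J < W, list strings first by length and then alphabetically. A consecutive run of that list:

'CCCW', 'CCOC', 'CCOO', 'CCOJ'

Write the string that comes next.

CCOW

Find the rightmost character of CCOJ below W, bump it to the next letter, and reset everything to its right to C.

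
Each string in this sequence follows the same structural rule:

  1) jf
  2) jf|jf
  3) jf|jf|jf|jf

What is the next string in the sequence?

Each string is two copies of the previous one joined by '|'.
Doubling jf|jf|jf|jf with '|' between the halves:

jf|jf|jf|jf|jf|jf|jf|jf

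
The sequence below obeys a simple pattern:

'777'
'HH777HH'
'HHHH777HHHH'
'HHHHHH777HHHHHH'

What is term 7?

HHHHHHHHHHHH777HHHHHHHHHHHH

s(k+1) = HH·s(k)·HH, so each term gains HH as a prefix and HH as a suffix.
From HHHHHH777HHHHHH, 3 further steps: HHHHHH777HHHHHH → HHHHHHHH777HHHHHHHH → HHHHHHHHHH777HHHHHHHHHH → (answer).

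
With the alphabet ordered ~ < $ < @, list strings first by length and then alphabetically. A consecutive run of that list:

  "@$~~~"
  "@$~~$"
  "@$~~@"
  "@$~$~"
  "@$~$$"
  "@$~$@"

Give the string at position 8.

Continuing the enumeration 2 steps past @$~$@: @$~$@ → @$~@~ → (answer).

@$~@$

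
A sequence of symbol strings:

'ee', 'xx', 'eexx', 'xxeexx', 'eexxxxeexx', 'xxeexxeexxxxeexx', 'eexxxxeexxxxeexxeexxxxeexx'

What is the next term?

Each term (from the third on) is the two preceding terms concatenated in order: term 3 = ee·xx = eexx.
Continuing: xxeexxeexxxxeexx · eexxxxeexxxxeexxeexxxxeexx gives term 8.

xxeexxeexxxxeexxeexxxxeexxxxeexxeexxxxeexx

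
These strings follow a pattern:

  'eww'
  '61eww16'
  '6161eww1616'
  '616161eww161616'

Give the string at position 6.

s(k+1) = 61·s(k)·16, so each term gains 61 as a prefix and 16 as a suffix.
From 616161eww161616, 2 further steps: 616161eww161616 → 61616161eww16161616 → (answer).

6161616161eww1616161616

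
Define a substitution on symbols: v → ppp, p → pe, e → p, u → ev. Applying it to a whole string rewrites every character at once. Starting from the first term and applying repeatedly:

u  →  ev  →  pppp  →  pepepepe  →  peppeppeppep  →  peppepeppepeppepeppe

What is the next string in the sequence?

Rewriting the 20 symbols of peppepeppepeppepeppe one by one yields pe p pe pe p pe p pe pe p pe p pe pe p pe p pe pe p; concatenated:

peppepeppeppepeppeppepeppeppepep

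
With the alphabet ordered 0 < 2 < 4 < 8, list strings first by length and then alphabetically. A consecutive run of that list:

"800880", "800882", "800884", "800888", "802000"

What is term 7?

Stepping forward 2 times from 802000: 802000 → 802002, then the target.

802004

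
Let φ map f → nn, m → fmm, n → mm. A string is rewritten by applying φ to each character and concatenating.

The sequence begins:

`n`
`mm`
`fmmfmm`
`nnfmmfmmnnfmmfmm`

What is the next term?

mmmmnnfmmfmmnnfmmfmmmmmmnnfmmfmmnnfmmfmm

φ(nnfmmfmmnnfmmfmm) expands symbol-by-symbol to mm mm nn fmm fmm nn fmm fmm mm mm nn fmm fmm nn fmm fmm; joining the 16 pieces gives the next term.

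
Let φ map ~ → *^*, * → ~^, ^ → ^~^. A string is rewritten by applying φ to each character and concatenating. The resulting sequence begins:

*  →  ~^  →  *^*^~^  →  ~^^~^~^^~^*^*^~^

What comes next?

*^*^~^^~^*^*^~^*^*^~^^~^*^*^~^~^^~^~^^~^*^*^~^

φ(~^^~^~^^~^*^*^~^) expands symbol-by-symbol to *^* ^~^ ^~^ *^* ^~^ *^* ^~^ ^~^ *^* ^~^ ~^ ^~^ ~^ ^~^ *^* ^~^; joining the 16 pieces gives the next term.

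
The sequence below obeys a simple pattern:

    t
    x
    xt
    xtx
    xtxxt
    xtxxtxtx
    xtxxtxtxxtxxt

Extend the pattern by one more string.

xtxxtxtxxtxxtxtxxtxtx

From term 3 onward, concatenate the last term with the second-to-last: x·t = xt, xt·x = xtx, …
Continuing: xtxxtxtxxtxxt · xtxxtxtx gives term 8.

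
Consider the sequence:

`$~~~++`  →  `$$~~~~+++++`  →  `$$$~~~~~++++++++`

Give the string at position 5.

$$$$$~~~~~~~++++++++++++++

Reading off run lengths: $ runs 1, 2, 3; ~ runs 3, 4, 5; + runs 2, 5, 8 — each is linear in n (n = 1, 2, …).
For term 5, n = 5, so the run lengths are 5, 7, 14.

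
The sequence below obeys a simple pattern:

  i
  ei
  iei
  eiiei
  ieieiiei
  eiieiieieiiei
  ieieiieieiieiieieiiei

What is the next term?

eiieiieieiieiieieiieieiieiieieiiei

Each term (from the third on) is the two preceding terms concatenated in order: term 3 = i·ei = iei.
The next term joins eiieiieieiiei and ieieiieieiieiieieiiei.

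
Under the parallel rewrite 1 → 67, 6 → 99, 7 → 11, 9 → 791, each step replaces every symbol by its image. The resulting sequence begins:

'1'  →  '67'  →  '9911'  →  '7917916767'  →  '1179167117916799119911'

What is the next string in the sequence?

Replace each of the 22 characters of 1179167117916799119911 in place — 67 67 11 791 67 99 11 67 67 11 791 67 99 11 791 791 67 67 791 791 67 67 — and concatenate.

67671179167991167671179167991179179167677917916767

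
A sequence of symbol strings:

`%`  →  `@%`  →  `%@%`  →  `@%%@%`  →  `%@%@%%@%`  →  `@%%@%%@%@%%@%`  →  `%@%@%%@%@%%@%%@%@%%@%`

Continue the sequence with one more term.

From term 3 onward, concatenate the second-to-last term with the last: %·@% = %@%, @%·%@% = @%%@%, …
Continuing: @%%@%%@%@%%@% · %@%@%%@%@%%@%%@%@%%@% gives term 8.

@%%@%%@%@%%@%%@%@%%@%@%%@%%@%@%%@%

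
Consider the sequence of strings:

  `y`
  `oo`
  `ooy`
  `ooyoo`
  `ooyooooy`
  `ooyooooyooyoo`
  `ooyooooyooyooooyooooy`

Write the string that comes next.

This is a Fibonacci-style word recurrence s(k) = s(k−1)·s(k−2): e.g. oo·y = ooy.
Continuing: ooyooooyooyooooyooooy · ooyooooyooyoo gives term 8.

ooyooooyooyooooyooooyooyooooyooyoo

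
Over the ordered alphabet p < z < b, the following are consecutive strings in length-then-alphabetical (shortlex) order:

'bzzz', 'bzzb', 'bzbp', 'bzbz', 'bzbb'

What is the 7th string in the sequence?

Continuing the enumeration 2 steps past bzbb: bzbb → bbpp → (answer).

bbpz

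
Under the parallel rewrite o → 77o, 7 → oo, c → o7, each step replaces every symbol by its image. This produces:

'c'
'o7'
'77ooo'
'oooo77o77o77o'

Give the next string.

Rewriting the 13 symbols of oooo77o77o77o one by one yields 77o 77o 77o 77o oo oo 77o oo oo 77o oo oo 77o; concatenated:

77o77o77o77ooooo77ooooo77ooooo77o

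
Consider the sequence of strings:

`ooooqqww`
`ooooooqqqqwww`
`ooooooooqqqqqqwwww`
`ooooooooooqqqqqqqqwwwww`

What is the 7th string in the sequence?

Each string has the form o^{2n} q^{2n-2} w^{n}, where the shown terms are n = 2, 3, 4, 5.
Setting n = 8 gives 16, 14, 8 characters in each block.

ooooooooooooooooqqqqqqqqqqqqqqwwwwwwww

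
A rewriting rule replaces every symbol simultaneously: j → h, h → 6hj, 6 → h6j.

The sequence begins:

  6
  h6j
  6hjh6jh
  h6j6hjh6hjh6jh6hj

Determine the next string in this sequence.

Applying the rule to each of the 17 symbols of h6j6hjh6hjh6jh6hj gives the pieces 6hj h6j h h6j 6hj h 6hj h6j 6hj h 6hj h6j h 6hj h6j 6hj h, which concatenate to the answer.

6hjh6jhh6j6hjh6hjh6j6hjh6hjh6jh6hjh6j6hjh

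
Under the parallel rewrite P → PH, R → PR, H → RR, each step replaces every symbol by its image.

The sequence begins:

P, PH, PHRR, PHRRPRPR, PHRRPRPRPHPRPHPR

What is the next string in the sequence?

PHRRPRPRPHPRPHPRPHRRPHPRPHRRPHPR

Applying the rule to each of the 16 symbols of PHRRPRPRPHPRPHPR gives the pieces PH RR PR PR PH PR PH PR PH RR PH PR PH RR PH PR, which concatenate to the answer.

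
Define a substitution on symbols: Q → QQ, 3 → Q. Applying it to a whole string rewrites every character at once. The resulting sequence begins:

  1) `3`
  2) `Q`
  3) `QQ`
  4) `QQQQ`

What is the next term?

QQQQQQQQ

Rewriting each symbol of QQQQ: Q→QQ, Q→QQ, Q→QQ, Q→QQ, which concatenates to QQ QQ QQ QQ.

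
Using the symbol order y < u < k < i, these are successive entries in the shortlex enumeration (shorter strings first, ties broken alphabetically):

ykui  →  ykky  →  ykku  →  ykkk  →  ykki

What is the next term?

Find the rightmost character of ykki below i, bump it to the next letter, and reset everything to its right to y.

ykiy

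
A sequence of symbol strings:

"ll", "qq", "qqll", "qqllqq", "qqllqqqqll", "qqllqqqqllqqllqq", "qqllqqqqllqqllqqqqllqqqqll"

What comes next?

qqllqqqqllqqllqqqqllqqqqllqqllqqqqllqqllqq

Each term (from the third on) is the previous term followed by the one before it: term 3 = qq·ll = qqll.
The next term joins qqllqqqqllqqllqqqqllqqqqll and qqllqqqqllqqllqq.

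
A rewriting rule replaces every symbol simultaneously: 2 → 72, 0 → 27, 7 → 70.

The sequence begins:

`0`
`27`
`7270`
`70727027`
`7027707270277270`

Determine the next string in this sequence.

Rewriting the 16 symbols of 7027707270277270 one by one yields 70 27 72 70 70 27 70 72 70 27 72 70 70 72 70 27; concatenated:

70277270702770727027727070727027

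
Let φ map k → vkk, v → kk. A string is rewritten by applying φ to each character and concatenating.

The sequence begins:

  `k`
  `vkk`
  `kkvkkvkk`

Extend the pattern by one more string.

Apply φ to kkvkkvkk symbol by symbol: k→vkk, k→vkk, v→kk, k→vkk, k→vkk, v→kk, k→vkk, k→vkk; joined: vkk vkk kk vkk vkk kk vkk vkk.

vkkvkkkkvkkvkkkkvkkvkk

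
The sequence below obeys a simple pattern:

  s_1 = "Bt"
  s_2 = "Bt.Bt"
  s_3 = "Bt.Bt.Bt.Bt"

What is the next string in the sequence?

Every step duplicates the string with '.' between the halves.
Doubling Bt.Bt.Bt.Bt with '.' between the halves:

Bt.Bt.Bt.Bt.Bt.Bt.Bt.Bt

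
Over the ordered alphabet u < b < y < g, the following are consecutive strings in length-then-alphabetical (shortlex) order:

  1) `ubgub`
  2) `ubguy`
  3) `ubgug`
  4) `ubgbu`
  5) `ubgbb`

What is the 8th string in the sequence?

Advancing 3 positions from ubgbb through ubgbb → ubgby → ubgbg reaches term 8.

ubgyu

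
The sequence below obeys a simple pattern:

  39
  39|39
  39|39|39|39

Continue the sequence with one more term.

Each string is two copies of the previous one joined by '|'.
One more doubling of 39|39|39|39 gives the answer.

39|39|39|39|39|39|39|39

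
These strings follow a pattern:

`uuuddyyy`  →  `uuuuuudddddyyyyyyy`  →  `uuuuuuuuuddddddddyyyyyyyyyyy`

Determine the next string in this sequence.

uuuuuuuuuuuudddddddddddyyyyyyyyyyyyyyy

Reading off run lengths: u runs 3, 6, 9; d runs 2, 5, 8; y runs 3, 7, 11 — each is linear in n (n = 1, 2, …).
At n = 4 the blocks have lengths 12, 11, 15.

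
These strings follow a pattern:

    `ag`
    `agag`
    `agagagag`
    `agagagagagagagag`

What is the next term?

Each string is two copies of the previous one concatenated.
One more doubling of agagagagagagagag gives the answer.

agagagagagagagagagagagagagagagag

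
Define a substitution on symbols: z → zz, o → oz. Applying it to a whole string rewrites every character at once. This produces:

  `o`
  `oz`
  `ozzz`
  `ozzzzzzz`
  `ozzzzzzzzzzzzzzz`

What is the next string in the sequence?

Replace each of the 16 characters of ozzzzzzzzzzzzzzz in place — oz zz zz zz zz zz zz zz zz zz zz zz zz zz zz zz — and concatenate.

ozzzzzzzzzzzzzzzzzzzzzzzzzzzzzzz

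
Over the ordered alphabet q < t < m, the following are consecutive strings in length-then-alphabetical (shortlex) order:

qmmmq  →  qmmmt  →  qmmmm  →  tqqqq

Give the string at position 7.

Continuing the enumeration 3 steps past tqqqq: tqqqq → tqqqt → tqqqm → (answer).

tqqtq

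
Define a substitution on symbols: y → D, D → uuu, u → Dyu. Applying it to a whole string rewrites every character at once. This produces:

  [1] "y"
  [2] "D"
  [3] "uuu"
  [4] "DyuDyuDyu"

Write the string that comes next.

Rewriting each symbol of DyuDyuDyu: D→uuu, y→D, u→Dyu, D→uuu, y→D, u→Dyu, D→uuu, y→D, u→Dyu, which concatenates to uuu D Dyu uuu D Dyu uuu D Dyu.

uuuDDyuuuuDDyuuuuDDyu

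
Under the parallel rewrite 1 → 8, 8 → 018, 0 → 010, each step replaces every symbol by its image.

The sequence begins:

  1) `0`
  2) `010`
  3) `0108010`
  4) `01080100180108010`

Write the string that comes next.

01080100180108010010801801080100180108010

φ(01080100180108010) expands symbol-by-symbol to 010 8 010 018 010 8 010 010 8 018 010 8 010 018 010 8 010; joining the 17 pieces gives the next term.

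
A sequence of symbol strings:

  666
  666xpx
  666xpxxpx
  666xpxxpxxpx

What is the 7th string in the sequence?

666xpxxpxxpxxpxxpxxpx

Each term is the previous one with xpx appended.
From 666xpxxpxxpx, 3 further steps: 666xpxxpxxpx → 666xpxxpxxpxxpx → 666xpxxpxxpxxpxxpx → (answer).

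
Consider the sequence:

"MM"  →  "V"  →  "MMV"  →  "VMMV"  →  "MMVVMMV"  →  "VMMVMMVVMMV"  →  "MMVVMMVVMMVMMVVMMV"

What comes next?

Each term (from the third on) is the two preceding terms concatenated in order: term 3 = MM·V = MMV.
Continuing: VMMVMMVVMMV · MMVVMMVVMMVMMVVMMV gives term 8.

VMMVMMVVMMVMMVVMMVVMMVMMVVMMV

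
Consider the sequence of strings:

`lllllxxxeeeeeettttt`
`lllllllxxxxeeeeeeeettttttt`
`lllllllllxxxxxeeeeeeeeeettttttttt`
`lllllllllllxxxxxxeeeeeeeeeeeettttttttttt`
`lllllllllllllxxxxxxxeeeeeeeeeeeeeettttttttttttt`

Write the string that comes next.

Each string has the form l^{2n+1} x^{n+1} e^{2n+2} t^{2n+1}, where the shown terms are n = 2, 3, 4, 5, 6.
For the next term, n = 7, so the run lengths are 15, 8, 16, 15.

lllllllllllllllxxxxxxxxeeeeeeeeeeeeeeeettttttttttttttt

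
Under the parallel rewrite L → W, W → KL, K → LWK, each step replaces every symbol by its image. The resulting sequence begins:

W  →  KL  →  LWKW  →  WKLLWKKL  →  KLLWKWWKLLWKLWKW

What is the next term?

Rewriting the 16 symbols of KLLWKWWKLLWKLWKW one by one yields LWK W W KL LWK KL KL LWK W W KL LWK W KL LWK KL; concatenated:

LWKWWKLLWKKLKLLWKWWKLLWKWKLLWKKL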